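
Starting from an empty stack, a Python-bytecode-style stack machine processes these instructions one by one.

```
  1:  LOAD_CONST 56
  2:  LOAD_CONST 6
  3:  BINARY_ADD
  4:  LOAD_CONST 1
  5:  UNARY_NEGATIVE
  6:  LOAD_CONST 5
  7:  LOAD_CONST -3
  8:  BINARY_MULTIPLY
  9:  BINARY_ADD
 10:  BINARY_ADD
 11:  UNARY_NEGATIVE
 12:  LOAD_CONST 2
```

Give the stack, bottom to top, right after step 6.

[62, -1, 5]

LOAD_CONST 56  → [56]
LOAD_CONST 6   → [56, 6]
BINARY_ADD     → [62]
LOAD_CONST 1   → [62, 1]
UNARY_NEGATIVE → [62, -1]
LOAD_CONST 5   → [62, -1, 5]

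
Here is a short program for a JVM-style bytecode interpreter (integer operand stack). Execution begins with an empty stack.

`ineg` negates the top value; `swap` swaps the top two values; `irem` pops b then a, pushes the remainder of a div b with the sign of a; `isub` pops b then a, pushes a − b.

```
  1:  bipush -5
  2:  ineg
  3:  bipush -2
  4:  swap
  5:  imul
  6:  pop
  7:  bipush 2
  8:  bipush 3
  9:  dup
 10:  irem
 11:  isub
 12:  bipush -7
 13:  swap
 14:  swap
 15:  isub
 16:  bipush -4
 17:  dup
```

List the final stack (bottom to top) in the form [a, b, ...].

[9, -4, -4]

bipush -5  [-5]
ineg       [5]
bipush -2  [5, -2]
swap       [-2, 5]
imul       [-10]
pop        []
bipush 2   [2]
bipush 3   [2, 3]
dup        [2, 3, 3]
irem       [2, 0]
isub       [2]
bipush -7  [2, -7]
swap       [-7, 2]
swap       [2, -7]
isub       [9]
bipush -4  [9, -4]
dup        [9, -4, -4]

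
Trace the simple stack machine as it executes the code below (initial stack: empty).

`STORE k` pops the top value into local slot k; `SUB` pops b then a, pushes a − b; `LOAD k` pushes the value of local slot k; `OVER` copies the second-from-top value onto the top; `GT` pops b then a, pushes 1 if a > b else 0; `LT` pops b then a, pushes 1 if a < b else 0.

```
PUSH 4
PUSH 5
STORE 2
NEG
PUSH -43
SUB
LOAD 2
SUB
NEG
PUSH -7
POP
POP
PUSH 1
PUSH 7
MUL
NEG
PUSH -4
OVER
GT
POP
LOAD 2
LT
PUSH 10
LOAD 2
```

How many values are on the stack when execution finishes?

3

PUSH 4   → 4
PUSH 5   → 4 5
STORE 2  → 4
NEG      → -4
PUSH -43 → -4 -43
SUB      → 39
LOAD 2   → 39 5
SUB      → 34
NEG      → -34
PUSH -7  → -34 -7
POP      → -34
POP      → (empty)
PUSH 1   → 1
PUSH 7   → 1 7
MUL      → 7
NEG      → -7
PUSH -4  → -7 -4
OVER     → -7 -4 -7
GT       → -7 1
POP      → -7
LOAD 2   → -7 5
LT       → 1
PUSH 10  → 1 10
LOAD 2   → 1 10 5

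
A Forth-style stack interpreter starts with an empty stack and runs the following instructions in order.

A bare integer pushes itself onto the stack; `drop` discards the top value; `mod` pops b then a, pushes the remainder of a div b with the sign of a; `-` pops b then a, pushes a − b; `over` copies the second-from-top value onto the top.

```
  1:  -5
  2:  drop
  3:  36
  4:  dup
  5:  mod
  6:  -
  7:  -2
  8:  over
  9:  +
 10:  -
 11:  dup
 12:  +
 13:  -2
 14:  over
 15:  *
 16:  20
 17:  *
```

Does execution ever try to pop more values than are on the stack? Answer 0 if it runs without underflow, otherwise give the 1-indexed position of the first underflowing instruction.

-5   -> -5
drop -> (empty)
36   -> 36
dup  -> 36 36
mod  -> 0
-  — needs 2 operands, stack has 1 → underflow

6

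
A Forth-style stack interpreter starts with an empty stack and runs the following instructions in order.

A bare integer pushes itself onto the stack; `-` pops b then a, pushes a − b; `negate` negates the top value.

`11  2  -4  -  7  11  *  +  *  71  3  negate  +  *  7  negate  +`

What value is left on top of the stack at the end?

11      [11]
2       [11, 2]
-4      [11, 2, -4]
-       [11, 6]
7       [11, 6, 7]
11      [11, 6, 7, 11]
*       [11, 6, 77]
+       [11, 83]
*       [913]
71      [913, 71]
3       [913, 71, 3]
negate  [913, 71, -3]
+       [913, 68]
*       [62084]
7       [62084, 7]
negate  [62084, -7]
+       [62077]

62077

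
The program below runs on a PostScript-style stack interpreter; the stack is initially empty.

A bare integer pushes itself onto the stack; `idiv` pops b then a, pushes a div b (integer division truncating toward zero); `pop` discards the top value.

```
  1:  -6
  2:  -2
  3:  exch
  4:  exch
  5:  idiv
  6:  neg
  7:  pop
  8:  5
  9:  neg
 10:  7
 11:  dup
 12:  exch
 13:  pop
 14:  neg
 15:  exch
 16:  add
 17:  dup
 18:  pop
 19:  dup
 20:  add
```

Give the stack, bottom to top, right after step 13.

[-5, 7]

-6   → -6
-2   → -6 -2
exch → -2 -6
exch → -6 -2
idiv → 3
neg  → -3
pop  → (empty)
5    → 5
neg  → -5
7    → -5 7
dup  → -5 7 7
exch → -5 7 7
pop  → -5 7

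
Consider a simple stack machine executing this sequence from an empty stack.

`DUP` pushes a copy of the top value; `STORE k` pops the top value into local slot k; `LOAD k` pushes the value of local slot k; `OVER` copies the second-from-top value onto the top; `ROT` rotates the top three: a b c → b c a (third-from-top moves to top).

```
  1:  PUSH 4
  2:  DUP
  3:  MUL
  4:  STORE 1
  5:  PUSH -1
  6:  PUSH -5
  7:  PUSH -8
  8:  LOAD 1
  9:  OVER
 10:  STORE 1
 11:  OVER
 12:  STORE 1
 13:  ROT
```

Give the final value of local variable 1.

-8

PUSH 4  -> [4]
DUP     -> [4, 4]
MUL     -> [16]
STORE 1 -> []
PUSH -1 -> [-1]
PUSH -5 -> [-1, -5]
PUSH -8 -> [-1, -5, -8]
LOAD 1  -> [-1, -5, -8, 16]
OVER    -> [-1, -5, -8, 16, -8]
STORE 1 -> [-1, -5, -8, 16]
OVER    -> [-1, -5, -8, 16, -8]
STORE 1 -> [-1, -5, -8, 16]
ROT     -> [-1, -8, 16, -5]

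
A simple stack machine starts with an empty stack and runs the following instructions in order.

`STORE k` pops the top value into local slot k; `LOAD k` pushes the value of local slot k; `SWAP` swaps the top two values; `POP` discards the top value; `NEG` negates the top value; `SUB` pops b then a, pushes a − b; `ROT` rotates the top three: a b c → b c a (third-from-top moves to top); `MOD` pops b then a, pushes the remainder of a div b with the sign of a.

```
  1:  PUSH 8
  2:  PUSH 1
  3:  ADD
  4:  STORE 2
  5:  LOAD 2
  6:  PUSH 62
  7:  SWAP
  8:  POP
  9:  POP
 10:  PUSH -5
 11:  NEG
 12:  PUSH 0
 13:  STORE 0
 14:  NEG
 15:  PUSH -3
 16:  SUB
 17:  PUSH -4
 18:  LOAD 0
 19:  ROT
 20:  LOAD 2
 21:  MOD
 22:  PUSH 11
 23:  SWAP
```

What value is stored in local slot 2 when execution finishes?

PUSH 8   [8]
PUSH 1   [8, 1]
ADD      [9]
STORE 2  []
LOAD 2   [9]
PUSH 62  [9, 62]
SWAP     [62, 9]
POP      [62]
POP      []
PUSH -5  [-5]
NEG      [5]
PUSH 0   [5, 0]
STORE 0  [5]
NEG      [-5]
PUSH -3  [-5, -3]
SUB      [-2]
PUSH -4  [-2, -4]
LOAD 0   [-2, -4, 0]
ROT      [-4, 0, -2]
LOAD 2   [-4, 0, -2, 9]
MOD      [-4, 0, -2]
PUSH 11  [-4, 0, -2, 11]
SWAP     [-4, 0, 11, -2]

9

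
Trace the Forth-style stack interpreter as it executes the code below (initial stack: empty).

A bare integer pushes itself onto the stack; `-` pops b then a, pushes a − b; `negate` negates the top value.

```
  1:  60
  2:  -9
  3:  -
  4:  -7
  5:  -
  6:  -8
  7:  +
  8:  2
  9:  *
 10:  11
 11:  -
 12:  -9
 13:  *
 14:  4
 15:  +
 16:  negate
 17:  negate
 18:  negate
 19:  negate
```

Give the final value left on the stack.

-1121

60     -> [60]
-9     -> [60, -9]
-      -> [69]
-7     -> [69, -7]
-      -> [76]
-8     -> [76, -8]
+      -> [68]
2      -> [68, 2]
*      -> [136]
11     -> [136, 11]
-      -> [125]
-9     -> [125, -9]
*      -> [-1125]
4      -> [-1125, 4]
+      -> [-1121]
negate -> [1121]
negate -> [-1121]
negate -> [1121]
negate -> [-1121]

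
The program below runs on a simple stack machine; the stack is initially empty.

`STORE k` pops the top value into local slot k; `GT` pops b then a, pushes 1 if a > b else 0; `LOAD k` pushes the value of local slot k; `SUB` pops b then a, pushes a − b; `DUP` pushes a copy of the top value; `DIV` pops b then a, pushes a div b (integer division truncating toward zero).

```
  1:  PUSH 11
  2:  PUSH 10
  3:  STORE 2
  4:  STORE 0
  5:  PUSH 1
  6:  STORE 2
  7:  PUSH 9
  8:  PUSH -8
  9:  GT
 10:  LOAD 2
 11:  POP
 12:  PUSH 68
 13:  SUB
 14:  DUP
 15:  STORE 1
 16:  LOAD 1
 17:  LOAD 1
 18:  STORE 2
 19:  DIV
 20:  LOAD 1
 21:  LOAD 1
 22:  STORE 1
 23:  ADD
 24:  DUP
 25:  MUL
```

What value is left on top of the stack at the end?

PUSH 11 -> [11]
PUSH 10 -> [11, 10]
STORE 2 -> [11]
STORE 0 -> []
PUSH 1  -> [1]
STORE 2 -> []
PUSH 9  -> [9]
PUSH -8 -> [9, -8]
GT      -> [1]
LOAD 2  -> [1, 1]
POP     -> [1]
PUSH 68 -> [1, 68]
SUB     -> [-67]
DUP     -> [-67, -67]
STORE 1 -> [-67]
LOAD 1  -> [-67, -67]
LOAD 1  -> [-67, -67, -67]
STORE 2 -> [-67, -67]
DIV     -> [1]
LOAD 1  -> [1, -67]
LOAD 1  -> [1, -67, -67]
STORE 1 -> [1, -67]
ADD     -> [-66]
DUP     -> [-66, -66]
MUL     -> [4356]

4356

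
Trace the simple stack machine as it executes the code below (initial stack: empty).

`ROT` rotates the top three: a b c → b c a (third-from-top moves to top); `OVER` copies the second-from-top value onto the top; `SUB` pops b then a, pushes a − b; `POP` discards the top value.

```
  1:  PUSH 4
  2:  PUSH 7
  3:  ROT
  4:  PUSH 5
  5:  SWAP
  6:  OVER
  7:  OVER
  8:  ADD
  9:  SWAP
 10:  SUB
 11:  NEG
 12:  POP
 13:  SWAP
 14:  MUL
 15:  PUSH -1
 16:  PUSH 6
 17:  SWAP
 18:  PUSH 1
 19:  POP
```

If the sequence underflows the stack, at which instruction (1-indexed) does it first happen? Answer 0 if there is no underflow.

PUSH 4  4
PUSH 7  4 7
ROT  — needs 3 operands, stack has 2 → underflow

3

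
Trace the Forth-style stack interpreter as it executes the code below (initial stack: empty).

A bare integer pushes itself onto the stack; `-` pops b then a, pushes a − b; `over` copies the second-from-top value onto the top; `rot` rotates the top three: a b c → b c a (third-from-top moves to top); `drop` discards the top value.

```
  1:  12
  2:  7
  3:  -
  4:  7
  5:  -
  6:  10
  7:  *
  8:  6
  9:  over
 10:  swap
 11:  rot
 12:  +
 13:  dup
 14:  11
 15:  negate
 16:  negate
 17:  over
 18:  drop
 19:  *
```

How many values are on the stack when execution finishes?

3

12     → [12]
7      → [12, 7]
-      → [5]
7      → [5, 7]
-      → [-2]
10     → [-2, 10]
*      → [-20]
6      → [-20, 6]
over   → [-20, 6, -20]
swap   → [-20, -20, 6]
rot    → [-20, 6, -20]
+      → [-20, -14]
dup    → [-20, -14, -14]
11     → [-20, -14, -14, 11]
negate → [-20, -14, -14, -11]
negate → [-20, -14, -14, 11]
over   → [-20, -14, -14, 11, -14]
drop   → [-20, -14, -14, 11]
*      → [-20, -14, -154]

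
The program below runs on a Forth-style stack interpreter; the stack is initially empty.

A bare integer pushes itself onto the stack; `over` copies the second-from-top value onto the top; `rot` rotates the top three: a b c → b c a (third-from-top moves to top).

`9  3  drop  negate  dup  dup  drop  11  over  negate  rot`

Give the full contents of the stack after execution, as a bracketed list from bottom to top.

9      : 9
3      : 9 3
drop   : 9
negate : -9
dup    : -9 -9
dup    : -9 -9 -9
drop   : -9 -9
11     : -9 -9 11
over   : -9 -9 11 -9
negate : -9 -9 11 9
rot    : -9 11 9 -9

[-9, 11, 9, -9]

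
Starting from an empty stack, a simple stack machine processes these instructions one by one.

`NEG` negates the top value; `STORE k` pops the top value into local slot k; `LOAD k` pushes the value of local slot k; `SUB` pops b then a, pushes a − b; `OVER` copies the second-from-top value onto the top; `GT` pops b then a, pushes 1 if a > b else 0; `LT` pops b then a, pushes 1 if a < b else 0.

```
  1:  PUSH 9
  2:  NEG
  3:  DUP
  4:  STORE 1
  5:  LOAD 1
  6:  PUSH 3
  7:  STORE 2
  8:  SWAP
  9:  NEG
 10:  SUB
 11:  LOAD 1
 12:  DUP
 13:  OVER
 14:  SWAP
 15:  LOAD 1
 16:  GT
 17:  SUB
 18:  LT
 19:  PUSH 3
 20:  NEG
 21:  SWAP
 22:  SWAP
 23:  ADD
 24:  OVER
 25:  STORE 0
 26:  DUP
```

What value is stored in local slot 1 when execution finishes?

-9

PUSH 9  : 9
NEG     : -9
DUP     : -9 -9
STORE 1 : -9
LOAD 1  : -9 -9
PUSH 3  : -9 -9 3
STORE 2 : -9 -9
SWAP    : -9 -9
NEG     : -9 9
SUB     : -18
LOAD 1  : -18 -9
DUP     : -18 -9 -9
OVER    : -18 -9 -9 -9
SWAP    : -18 -9 -9 -9
LOAD 1  : -18 -9 -9 -9 -9
GT      : -18 -9 -9 0
SUB     : -18 -9 -9
LT      : -18 0
PUSH 3  : -18 0 3
NEG     : -18 0 -3
SWAP    : -18 -3 0
SWAP    : -18 0 -3
ADD     : -18 -3
OVER    : -18 -3 -18
STORE 0 : -18 -3
DUP     : -18 -3 -3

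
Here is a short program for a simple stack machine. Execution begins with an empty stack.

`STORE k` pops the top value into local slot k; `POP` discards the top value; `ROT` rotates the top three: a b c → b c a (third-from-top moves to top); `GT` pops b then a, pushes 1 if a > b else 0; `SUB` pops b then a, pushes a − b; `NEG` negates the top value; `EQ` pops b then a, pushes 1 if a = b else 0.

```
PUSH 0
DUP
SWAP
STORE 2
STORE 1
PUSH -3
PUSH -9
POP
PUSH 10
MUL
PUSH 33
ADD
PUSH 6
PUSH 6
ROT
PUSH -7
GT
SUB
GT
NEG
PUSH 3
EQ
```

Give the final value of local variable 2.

PUSH 0  -> 0
DUP     -> 0 0
SWAP    -> 0 0
STORE 2 -> 0
STORE 1 -> (empty)
PUSH -3 -> -3
PUSH -9 -> -3 -9
POP     -> -3
PUSH 10 -> -3 10
MUL     -> -30
PUSH 33 -> -30 33
ADD     -> 3
PUSH 6  -> 3 6
PUSH 6  -> 3 6 6
ROT     -> 6 6 3
PUSH -7 -> 6 6 3 -7
GT      -> 6 6 1
SUB     -> 6 5
GT      -> 1
NEG     -> -1
PUSH 3  -> -1 3
EQ      -> 0

0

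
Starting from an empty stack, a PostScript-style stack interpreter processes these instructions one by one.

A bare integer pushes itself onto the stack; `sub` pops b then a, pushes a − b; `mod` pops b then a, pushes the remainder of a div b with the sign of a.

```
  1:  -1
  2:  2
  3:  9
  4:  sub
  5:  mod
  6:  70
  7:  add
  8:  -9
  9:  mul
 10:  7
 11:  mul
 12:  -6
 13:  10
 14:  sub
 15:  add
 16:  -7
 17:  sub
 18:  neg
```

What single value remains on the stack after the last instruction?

-1  -> [-1]
2   -> [-1, 2]
9   -> [-1, 2, 9]
sub -> [-1, -7]
mod -> [-1]
70  -> [-1, 70]
add -> [69]
-9  -> [69, -9]
mul -> [-621]
7   -> [-621, 7]
mul -> [-4347]
-6  -> [-4347, -6]
10  -> [-4347, -6, 10]
sub -> [-4347, -16]
add -> [-4363]
-7  -> [-4363, -7]
sub -> [-4356]
neg -> [4356]

4356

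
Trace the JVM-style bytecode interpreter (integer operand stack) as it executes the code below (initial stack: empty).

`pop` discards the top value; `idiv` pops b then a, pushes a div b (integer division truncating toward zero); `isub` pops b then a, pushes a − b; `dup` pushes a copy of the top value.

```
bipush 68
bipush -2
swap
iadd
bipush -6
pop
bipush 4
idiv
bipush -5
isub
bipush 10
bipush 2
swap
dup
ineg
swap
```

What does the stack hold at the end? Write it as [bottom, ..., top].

[21, 2, -10, 10]

bipush 68 → [68]
bipush -2 → [68, -2]
swap      → [-2, 68]
iadd      → [66]
bipush -6 → [66, -6]
pop       → [66]
bipush 4  → [66, 4]
idiv      → [16]
bipush -5 → [16, -5]
isub      → [21]
bipush 10 → [21, 10]
bipush 2  → [21, 10, 2]
swap      → [21, 2, 10]
dup       → [21, 2, 10, 10]
ineg      → [21, 2, 10, -10]
swap      → [21, 2, -10, 10]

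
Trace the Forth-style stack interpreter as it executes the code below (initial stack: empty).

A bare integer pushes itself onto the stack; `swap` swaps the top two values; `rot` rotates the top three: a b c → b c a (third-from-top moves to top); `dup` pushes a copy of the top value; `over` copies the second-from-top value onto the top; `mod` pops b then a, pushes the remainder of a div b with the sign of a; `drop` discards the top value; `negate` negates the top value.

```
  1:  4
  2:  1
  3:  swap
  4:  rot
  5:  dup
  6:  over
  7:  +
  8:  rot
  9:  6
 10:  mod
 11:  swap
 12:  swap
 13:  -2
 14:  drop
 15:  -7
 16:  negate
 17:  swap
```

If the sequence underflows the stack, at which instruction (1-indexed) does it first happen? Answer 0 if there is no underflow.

4

4    -> 4
1    -> 4 1
swap -> 1 4
rot  — needs 3 operands, stack has 2 → underflow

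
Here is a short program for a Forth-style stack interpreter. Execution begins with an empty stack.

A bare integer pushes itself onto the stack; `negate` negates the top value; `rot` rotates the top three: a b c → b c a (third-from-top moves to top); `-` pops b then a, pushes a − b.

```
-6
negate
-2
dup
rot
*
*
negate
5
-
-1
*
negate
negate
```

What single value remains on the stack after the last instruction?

29

-6      [-6]
negate  [6]
-2      [6, -2]
dup     [6, -2, -2]
rot     [-2, -2, 6]
*       [-2, -12]
*       [24]
negate  [-24]
5       [-24, 5]
-       [-29]
-1      [-29, -1]
*       [29]
negate  [-29]
negate  [29]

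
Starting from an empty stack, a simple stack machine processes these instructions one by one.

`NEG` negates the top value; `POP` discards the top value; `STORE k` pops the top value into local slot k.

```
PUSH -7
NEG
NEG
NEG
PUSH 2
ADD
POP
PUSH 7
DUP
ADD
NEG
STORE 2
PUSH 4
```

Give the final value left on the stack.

4

PUSH -7 -> [-7]
NEG     -> [7]
NEG     -> [-7]
NEG     -> [7]
PUSH 2  -> [7, 2]
ADD     -> [9]
POP     -> []
PUSH 7  -> [7]
DUP     -> [7, 7]
ADD     -> [14]
NEG     -> [-14]
STORE 2 -> []
PUSH 4  -> [4]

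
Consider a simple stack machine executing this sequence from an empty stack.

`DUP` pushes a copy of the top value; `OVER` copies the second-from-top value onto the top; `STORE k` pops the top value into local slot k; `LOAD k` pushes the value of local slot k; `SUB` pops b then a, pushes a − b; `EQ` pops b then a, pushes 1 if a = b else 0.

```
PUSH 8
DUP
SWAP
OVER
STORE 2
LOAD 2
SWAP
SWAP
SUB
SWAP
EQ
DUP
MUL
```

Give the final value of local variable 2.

8

PUSH 8  -> 8
DUP     -> 8 8
SWAP    -> 8 8
OVER    -> 8 8 8
STORE 2 -> 8 8
LOAD 2  -> 8 8 8
SWAP    -> 8 8 8
SWAP    -> 8 8 8
SUB     -> 8 0
SWAP    -> 0 8
EQ      -> 0
DUP     -> 0 0
MUL     -> 0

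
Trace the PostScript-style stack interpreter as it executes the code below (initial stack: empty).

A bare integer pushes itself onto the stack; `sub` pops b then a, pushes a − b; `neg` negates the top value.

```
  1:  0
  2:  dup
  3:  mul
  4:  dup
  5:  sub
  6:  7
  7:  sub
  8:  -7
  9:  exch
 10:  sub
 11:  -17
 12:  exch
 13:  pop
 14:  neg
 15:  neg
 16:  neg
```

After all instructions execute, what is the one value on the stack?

0    : 0
dup  : 0 0
mul  : 0
dup  : 0 0
sub  : 0
7    : 0 7
sub  : -7
-7   : -7 -7
exch : -7 -7
sub  : 0
-17  : 0 -17
exch : -17 0
pop  : -17
neg  : 17
neg  : -17
neg  : 17

17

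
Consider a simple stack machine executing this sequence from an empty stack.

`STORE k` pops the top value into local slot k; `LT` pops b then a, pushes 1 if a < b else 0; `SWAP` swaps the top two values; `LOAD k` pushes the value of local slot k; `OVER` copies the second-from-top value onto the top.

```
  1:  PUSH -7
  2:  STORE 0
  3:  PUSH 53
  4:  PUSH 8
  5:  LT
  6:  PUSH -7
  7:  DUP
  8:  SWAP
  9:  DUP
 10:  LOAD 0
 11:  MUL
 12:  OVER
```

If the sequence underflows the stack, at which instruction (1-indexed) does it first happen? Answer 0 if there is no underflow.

PUSH -7  -7
STORE 0  (empty)
PUSH 53  53
PUSH 8   53 8
LT       0
PUSH -7  0 -7
DUP      0 -7 -7
SWAP     0 -7 -7
DUP      0 -7 -7 -7
LOAD 0   0 -7 -7 -7 -7
MUL      0 -7 -7 49
OVER     0 -7 -7 49 -7

0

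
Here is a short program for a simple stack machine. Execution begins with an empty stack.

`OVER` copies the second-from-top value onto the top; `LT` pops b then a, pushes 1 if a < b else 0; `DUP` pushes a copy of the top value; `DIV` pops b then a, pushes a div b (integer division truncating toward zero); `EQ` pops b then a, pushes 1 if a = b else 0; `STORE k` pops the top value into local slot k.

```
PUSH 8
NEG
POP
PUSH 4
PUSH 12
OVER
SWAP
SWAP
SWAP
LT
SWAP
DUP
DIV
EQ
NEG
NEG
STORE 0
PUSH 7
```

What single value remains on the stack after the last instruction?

7

PUSH 8   8
NEG      -8
POP      (empty)
PUSH 4   4
PUSH 12  4 12
OVER     4 12 4
SWAP     4 4 12
SWAP     4 12 4
SWAP     4 4 12
LT       4 1
SWAP     1 4
DUP      1 4 4
DIV      1 1
EQ       1
NEG      -1
NEG      1
STORE 0  (empty)
PUSH 7   7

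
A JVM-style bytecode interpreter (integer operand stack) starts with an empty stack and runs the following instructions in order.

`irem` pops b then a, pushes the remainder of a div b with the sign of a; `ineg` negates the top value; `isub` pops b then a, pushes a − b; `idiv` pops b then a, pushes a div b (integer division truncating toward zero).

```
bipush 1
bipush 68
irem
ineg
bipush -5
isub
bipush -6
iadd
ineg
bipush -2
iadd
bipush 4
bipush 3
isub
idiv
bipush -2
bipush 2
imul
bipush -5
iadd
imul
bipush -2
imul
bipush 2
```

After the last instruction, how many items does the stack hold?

2

bipush 1  -> [1]
bipush 68 -> [1, 68]
irem      -> [1]
ineg      -> [-1]
bipush -5 -> [-1, -5]
isub      -> [4]
bipush -6 -> [4, -6]
iadd      -> [-2]
ineg      -> [2]
bipush -2 -> [2, -2]
iadd      -> [0]
bipush 4  -> [0, 4]
bipush 3  -> [0, 4, 3]
isub      -> [0, 1]
idiv      -> [0]
bipush -2 -> [0, -2]
bipush 2  -> [0, -2, 2]
imul      -> [0, -4]
bipush -5 -> [0, -4, -5]
iadd      -> [0, -9]
imul      -> [0]
bipush -2 -> [0, -2]
imul      -> [0]
bipush 2  -> [0, 2]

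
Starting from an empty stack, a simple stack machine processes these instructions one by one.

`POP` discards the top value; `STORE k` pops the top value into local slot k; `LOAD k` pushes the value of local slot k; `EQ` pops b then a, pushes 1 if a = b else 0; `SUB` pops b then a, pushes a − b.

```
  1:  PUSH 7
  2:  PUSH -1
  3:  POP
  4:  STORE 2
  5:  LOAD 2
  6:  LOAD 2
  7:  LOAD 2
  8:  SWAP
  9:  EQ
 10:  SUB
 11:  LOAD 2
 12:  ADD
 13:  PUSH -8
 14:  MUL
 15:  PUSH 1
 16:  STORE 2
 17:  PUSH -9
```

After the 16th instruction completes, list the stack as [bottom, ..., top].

[-104]

PUSH 7  -> [7]
PUSH -1 -> [7, -1]
POP     -> [7]
STORE 2 -> []
LOAD 2  -> [7]
LOAD 2  -> [7, 7]
LOAD 2  -> [7, 7, 7]
SWAP    -> [7, 7, 7]
EQ      -> [7, 1]
SUB     -> [6]
LOAD 2  -> [6, 7]
ADD     -> [13]
PUSH -8 -> [13, -8]
MUL     -> [-104]
PUSH 1  -> [-104, 1]
STORE 2 -> [-104]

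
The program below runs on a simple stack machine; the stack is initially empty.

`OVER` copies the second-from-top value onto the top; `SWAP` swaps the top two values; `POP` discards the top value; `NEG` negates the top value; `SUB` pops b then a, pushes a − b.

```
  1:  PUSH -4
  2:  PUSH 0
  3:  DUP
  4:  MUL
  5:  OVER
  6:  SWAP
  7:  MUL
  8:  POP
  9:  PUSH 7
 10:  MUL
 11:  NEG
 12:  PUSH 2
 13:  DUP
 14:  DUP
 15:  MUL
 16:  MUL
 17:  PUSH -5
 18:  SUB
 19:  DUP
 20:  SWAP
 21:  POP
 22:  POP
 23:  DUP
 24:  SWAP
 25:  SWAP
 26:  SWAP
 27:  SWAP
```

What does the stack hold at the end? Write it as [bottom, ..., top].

PUSH -4 → [-4]
PUSH 0  → [-4, 0]
DUP     → [-4, 0, 0]
MUL     → [-4, 0]
OVER    → [-4, 0, -4]
SWAP    → [-4, -4, 0]
MUL     → [-4, 0]
POP     → [-4]
PUSH 7  → [-4, 7]
MUL     → [-28]
NEG     → [28]
PUSH 2  → [28, 2]
DUP     → [28, 2, 2]
DUP     → [28, 2, 2, 2]
MUL     → [28, 2, 4]
MUL     → [28, 8]
PUSH -5 → [28, 8, -5]
SUB     → [28, 13]
DUP     → [28, 13, 13]
SWAP    → [28, 13, 13]
POP     → [28, 13]
POP     → [28]
DUP     → [28, 28]
SWAP    → [28, 28]
SWAP    → [28, 28]
SWAP    → [28, 28]
SWAP    → [28, 28]

[28, 28]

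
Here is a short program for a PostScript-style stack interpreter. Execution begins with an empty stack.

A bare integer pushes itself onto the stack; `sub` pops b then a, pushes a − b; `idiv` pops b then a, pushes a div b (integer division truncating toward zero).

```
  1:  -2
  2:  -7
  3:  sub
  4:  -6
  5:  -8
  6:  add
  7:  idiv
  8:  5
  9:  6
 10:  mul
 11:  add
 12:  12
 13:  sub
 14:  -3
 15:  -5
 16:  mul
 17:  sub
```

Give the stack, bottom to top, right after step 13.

-2    [-2]
-7    [-2, -7]
sub   [5]
-6    [5, -6]
-8    [5, -6, -8]
add   [5, -14]
idiv  [0]
5     [0, 5]
6     [0, 5, 6]
mul   [0, 30]
add   [30]
12    [30, 12]
sub   [18]

[18]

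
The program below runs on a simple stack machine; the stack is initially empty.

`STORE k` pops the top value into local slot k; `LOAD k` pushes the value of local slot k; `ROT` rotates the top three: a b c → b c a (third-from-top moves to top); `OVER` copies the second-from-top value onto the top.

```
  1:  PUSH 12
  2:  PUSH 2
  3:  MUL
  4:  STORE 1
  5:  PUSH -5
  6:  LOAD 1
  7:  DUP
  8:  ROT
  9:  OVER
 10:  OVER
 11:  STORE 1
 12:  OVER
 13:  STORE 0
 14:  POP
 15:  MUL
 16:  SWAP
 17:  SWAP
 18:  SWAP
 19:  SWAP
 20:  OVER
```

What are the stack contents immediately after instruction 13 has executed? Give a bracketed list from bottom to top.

PUSH 12 -> 12
PUSH 2  -> 12 2
MUL     -> 24
STORE 1 -> (empty)
PUSH -5 -> -5
LOAD 1  -> -5 24
DUP     -> -5 24 24
ROT     -> 24 24 -5
OVER    -> 24 24 -5 24
OVER    -> 24 24 -5 24 -5
STORE 1 -> 24 24 -5 24
OVER    -> 24 24 -5 24 -5
STORE 0 -> 24 24 -5 24

[24, 24, -5, 24]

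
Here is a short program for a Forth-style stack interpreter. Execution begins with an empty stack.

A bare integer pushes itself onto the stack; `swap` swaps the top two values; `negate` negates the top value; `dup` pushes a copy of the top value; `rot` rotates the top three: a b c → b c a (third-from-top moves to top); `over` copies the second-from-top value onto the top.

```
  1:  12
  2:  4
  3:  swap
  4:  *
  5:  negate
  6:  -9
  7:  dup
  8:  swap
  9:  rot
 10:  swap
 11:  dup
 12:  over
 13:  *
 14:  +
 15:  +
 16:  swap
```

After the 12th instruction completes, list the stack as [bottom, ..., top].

[-9, -48, -9, -9, -9]

12      12
4       12 4
swap    4 12
*       48
negate  -48
-9      -48 -9
dup     -48 -9 -9
swap    -48 -9 -9
rot     -9 -9 -48
swap    -9 -48 -9
dup     -9 -48 -9 -9
over    -9 -48 -9 -9 -9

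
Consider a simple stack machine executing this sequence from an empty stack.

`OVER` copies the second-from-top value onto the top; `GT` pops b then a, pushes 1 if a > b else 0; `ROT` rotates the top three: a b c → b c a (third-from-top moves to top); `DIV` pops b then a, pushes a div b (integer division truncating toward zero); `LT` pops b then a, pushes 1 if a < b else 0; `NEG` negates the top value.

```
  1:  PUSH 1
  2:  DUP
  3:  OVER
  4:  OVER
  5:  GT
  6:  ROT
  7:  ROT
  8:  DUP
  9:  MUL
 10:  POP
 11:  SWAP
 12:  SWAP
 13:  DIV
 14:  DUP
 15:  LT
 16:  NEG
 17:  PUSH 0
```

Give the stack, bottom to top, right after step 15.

PUSH 1  [1]
DUP     [1, 1]
OVER    [1, 1, 1]
OVER    [1, 1, 1, 1]
GT      [1, 1, 0]
ROT     [1, 0, 1]
ROT     [0, 1, 1]
DUP     [0, 1, 1, 1]
MUL     [0, 1, 1]
POP     [0, 1]
SWAP    [1, 0]
SWAP    [0, 1]
DIV     [0]
DUP     [0, 0]
LT      [0]

[0]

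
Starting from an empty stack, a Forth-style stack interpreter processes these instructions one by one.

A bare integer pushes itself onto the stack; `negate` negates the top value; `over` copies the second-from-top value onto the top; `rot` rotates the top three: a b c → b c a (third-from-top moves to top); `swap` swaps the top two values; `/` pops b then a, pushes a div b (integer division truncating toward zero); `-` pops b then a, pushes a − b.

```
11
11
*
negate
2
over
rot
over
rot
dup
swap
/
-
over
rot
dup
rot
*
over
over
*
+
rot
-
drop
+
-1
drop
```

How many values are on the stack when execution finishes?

11     -> [11]
11     -> [11, 11]
*      -> [121]
negate -> [-121]
2      -> [-121, 2]
over   -> [-121, 2, -121]
rot    -> [2, -121, -121]
over   -> [2, -121, -121, -121]
rot    -> [2, -121, -121, -121]
dup    -> [2, -121, -121, -121, -121]
swap   -> [2, -121, -121, -121, -121]
/      -> [2, -121, -121, 1]
-      -> [2, -121, -122]
over   -> [2, -121, -122, -121]
rot    -> [2, -122, -121, -121]
dup    -> [2, -122, -121, -121, -121]
rot    -> [2, -122, -121, -121, -121]
*      -> [2, -122, -121, 14641]
over   -> [2, -122, -121, 14641, -121]
over   -> [2, -122, -121, 14641, -121, 14641]
*      -> [2, -122, -121, 14641, -1771561]
+      -> [2, -122, -121, -1756920]
rot    -> [2, -121, -1756920, -122]
-      -> [2, -121, -1756798]
drop   -> [2, -121]
+      -> [-119]
-1     -> [-119, -1]
drop   -> [-119]

1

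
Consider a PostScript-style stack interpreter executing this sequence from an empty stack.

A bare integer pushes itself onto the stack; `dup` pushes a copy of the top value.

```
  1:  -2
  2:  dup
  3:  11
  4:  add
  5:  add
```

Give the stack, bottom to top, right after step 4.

-2  → -2
dup → -2 -2
11  → -2 -2 11
add → -2 9

[-2, 9]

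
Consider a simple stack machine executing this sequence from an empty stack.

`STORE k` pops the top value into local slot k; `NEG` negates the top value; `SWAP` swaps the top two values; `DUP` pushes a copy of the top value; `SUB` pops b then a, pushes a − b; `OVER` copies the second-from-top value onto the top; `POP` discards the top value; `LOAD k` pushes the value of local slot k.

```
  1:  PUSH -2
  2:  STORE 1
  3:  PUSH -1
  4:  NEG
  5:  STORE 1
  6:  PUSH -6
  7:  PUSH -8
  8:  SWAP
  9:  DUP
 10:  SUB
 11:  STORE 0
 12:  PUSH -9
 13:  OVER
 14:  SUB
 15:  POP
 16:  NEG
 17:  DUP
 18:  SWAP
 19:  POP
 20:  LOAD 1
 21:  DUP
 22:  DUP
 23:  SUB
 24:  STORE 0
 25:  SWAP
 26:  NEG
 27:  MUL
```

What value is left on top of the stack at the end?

-8

PUSH -2 : -2
STORE 1 : (empty)
PUSH -1 : -1
NEG     : 1
STORE 1 : (empty)
PUSH -6 : -6
PUSH -8 : -6 -8
SWAP    : -8 -6
DUP     : -8 -6 -6
SUB     : -8 0
STORE 0 : -8
PUSH -9 : -8 -9
OVER    : -8 -9 -8
SUB     : -8 -1
POP     : -8
NEG     : 8
DUP     : 8 8
SWAP    : 8 8
POP     : 8
LOAD 1  : 8 1
DUP     : 8 1 1
DUP     : 8 1 1 1
SUB     : 8 1 0
STORE 0 : 8 1
SWAP    : 1 8
NEG     : 1 -8
MUL     : -8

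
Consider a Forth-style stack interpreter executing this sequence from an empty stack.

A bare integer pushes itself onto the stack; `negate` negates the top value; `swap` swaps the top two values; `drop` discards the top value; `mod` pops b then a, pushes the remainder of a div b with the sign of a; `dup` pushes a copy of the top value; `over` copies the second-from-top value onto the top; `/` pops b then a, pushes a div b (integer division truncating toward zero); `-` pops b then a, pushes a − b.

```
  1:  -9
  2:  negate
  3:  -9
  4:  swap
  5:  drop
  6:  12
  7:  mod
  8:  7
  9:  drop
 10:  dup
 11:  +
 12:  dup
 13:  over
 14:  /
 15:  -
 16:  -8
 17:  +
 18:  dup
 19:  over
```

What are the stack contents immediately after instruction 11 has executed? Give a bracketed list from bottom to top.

-9      [-9]
negate  [9]
-9      [9, -9]
swap    [-9, 9]
drop    [-9]
12      [-9, 12]
mod     [-9]
7       [-9, 7]
drop    [-9]
dup     [-9, -9]
+       [-18]

[-18]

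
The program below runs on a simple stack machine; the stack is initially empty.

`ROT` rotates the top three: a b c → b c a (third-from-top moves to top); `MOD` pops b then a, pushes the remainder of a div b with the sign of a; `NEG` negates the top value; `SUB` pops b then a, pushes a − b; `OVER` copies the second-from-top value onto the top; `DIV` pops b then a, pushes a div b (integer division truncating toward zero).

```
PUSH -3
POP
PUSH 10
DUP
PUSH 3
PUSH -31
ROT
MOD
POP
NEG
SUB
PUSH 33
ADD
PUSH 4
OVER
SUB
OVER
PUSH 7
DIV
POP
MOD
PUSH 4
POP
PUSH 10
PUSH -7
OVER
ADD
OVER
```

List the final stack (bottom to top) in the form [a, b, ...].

PUSH -3  : -3
POP      : (empty)
PUSH 10  : 10
DUP      : 10 10
PUSH 3   : 10 10 3
PUSH -31 : 10 10 3 -31
ROT      : 10 3 -31 10
MOD      : 10 3 -1
POP      : 10 3
NEG      : 10 -3
SUB      : 13
PUSH 33  : 13 33
ADD      : 46
PUSH 4   : 46 4
OVER     : 46 4 46
SUB      : 46 -42
OVER     : 46 -42 46
PUSH 7   : 46 -42 46 7
DIV      : 46 -42 6
POP      : 46 -42
MOD      : 4
PUSH 4   : 4 4
POP      : 4
PUSH 10  : 4 10
PUSH -7  : 4 10 -7
OVER     : 4 10 -7 10
ADD      : 4 10 3
OVER     : 4 10 3 10

[4, 10, 3, 10]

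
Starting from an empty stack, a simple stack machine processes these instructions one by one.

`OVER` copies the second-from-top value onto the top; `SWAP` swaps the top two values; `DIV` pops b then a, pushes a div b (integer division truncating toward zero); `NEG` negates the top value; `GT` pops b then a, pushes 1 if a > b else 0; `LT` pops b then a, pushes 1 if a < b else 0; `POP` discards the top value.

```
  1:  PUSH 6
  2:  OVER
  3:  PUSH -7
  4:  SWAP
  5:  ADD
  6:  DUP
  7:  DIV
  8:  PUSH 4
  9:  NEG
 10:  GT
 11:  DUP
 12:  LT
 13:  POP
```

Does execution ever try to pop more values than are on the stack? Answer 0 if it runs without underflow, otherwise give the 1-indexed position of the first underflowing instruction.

PUSH 6 : 6
OVER  — needs 2 operands, stack has 1 → underflow

2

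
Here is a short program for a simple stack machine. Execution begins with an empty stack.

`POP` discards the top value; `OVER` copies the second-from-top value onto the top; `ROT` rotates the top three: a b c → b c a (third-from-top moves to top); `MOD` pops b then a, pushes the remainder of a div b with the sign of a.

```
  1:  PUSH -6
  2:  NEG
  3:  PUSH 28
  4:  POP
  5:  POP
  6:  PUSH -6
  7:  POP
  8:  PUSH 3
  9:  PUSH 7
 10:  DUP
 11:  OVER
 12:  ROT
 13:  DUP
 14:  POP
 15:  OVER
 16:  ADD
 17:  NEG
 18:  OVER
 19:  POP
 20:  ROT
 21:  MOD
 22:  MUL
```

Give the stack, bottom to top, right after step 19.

PUSH -6 -> [-6]
NEG     -> [6]
PUSH 28 -> [6, 28]
POP     -> [6]
POP     -> []
PUSH -6 -> [-6]
POP     -> []
PUSH 3  -> [3]
PUSH 7  -> [3, 7]
DUP     -> [3, 7, 7]
OVER    -> [3, 7, 7, 7]
ROT     -> [3, 7, 7, 7]
DUP     -> [3, 7, 7, 7, 7]
POP     -> [3, 7, 7, 7]
OVER    -> [3, 7, 7, 7, 7]
ADD     -> [3, 7, 7, 14]
NEG     -> [3, 7, 7, -14]
OVER    -> [3, 7, 7, -14, 7]
POP     -> [3, 7, 7, -14]

[3, 7, 7, -14]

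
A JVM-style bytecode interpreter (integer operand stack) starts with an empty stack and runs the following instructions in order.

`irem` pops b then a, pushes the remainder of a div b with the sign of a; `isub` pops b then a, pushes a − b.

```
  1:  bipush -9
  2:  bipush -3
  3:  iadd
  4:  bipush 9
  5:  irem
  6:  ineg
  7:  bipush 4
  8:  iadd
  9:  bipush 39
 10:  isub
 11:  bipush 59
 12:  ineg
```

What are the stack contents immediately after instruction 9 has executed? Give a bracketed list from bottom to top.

bipush -9  -9
bipush -3  -9 -3
iadd       -12
bipush 9   -12 9
irem       -3
ineg       3
bipush 4   3 4
iadd       7
bipush 39  7 39

[7, 39]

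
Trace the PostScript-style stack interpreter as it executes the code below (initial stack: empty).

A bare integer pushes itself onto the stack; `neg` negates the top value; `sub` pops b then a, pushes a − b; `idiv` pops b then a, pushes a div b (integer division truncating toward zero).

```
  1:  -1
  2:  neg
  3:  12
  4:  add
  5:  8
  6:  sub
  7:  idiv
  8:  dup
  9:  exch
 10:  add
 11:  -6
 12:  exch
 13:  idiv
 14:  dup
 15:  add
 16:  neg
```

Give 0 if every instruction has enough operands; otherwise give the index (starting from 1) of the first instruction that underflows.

-1  -> [-1]
neg -> [1]
12  -> [1, 12]
add -> [13]
8   -> [13, 8]
sub -> [5]
idiv  — needs 2 operands, stack has 1 → underflow

7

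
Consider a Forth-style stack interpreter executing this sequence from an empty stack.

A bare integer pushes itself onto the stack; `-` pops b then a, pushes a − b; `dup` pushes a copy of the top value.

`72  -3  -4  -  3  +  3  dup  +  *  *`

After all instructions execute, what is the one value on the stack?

72  -> 72
-3  -> 72 -3
-4  -> 72 -3 -4
-   -> 72 1
3   -> 72 1 3
+   -> 72 4
3   -> 72 4 3
dup -> 72 4 3 3
+   -> 72 4 6
*   -> 72 24
*   -> 1728

1728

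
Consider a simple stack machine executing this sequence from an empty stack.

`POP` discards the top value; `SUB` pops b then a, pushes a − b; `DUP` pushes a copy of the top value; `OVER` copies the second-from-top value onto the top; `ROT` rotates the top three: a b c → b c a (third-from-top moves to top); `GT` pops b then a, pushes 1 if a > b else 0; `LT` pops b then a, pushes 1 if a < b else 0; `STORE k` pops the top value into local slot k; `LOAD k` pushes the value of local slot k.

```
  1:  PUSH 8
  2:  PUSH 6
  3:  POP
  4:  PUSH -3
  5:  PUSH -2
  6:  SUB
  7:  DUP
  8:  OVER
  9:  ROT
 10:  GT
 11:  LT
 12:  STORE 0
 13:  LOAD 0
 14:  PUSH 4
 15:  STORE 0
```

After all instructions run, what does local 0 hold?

4

PUSH 8   8
PUSH 6   8 6
POP      8
PUSH -3  8 -3
PUSH -2  8 -3 -2
SUB      8 -1
DUP      8 -1 -1
OVER     8 -1 -1 -1
ROT      8 -1 -1 -1
GT       8 -1 0
LT       8 1
STORE 0  8
LOAD 0   8 1
PUSH 4   8 1 4
STORE 0  8 1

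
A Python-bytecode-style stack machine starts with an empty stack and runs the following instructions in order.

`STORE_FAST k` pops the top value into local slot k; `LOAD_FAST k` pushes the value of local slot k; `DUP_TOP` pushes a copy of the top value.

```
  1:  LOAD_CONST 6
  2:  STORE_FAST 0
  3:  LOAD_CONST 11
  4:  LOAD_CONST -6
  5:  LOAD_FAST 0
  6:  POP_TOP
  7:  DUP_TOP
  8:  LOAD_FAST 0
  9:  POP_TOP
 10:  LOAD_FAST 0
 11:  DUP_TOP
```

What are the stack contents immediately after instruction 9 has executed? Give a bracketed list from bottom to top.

[11, -6, -6]

LOAD_CONST 6  -> [6]
STORE_FAST 0  -> []
LOAD_CONST 11 -> [11]
LOAD_CONST -6 -> [11, -6]
LOAD_FAST 0   -> [11, -6, 6]
POP_TOP       -> [11, -6]
DUP_TOP       -> [11, -6, -6]
LOAD_FAST 0   -> [11, -6, -6, 6]
POP_TOP       -> [11, -6, -6]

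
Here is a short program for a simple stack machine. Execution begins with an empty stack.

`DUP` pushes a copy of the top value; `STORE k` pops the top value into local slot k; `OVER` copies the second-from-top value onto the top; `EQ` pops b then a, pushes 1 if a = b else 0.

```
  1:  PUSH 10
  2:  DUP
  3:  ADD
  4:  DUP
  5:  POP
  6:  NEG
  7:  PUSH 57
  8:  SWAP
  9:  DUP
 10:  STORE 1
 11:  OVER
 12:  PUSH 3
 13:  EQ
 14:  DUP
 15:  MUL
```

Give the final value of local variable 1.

-20

PUSH 10 -> [10]
DUP     -> [10, 10]
ADD     -> [20]
DUP     -> [20, 20]
POP     -> [20]
NEG     -> [-20]
PUSH 57 -> [-20, 57]
SWAP    -> [57, -20]
DUP     -> [57, -20, -20]
STORE 1 -> [57, -20]
OVER    -> [57, -20, 57]
PUSH 3  -> [57, -20, 57, 3]
EQ      -> [57, -20, 0]
DUP     -> [57, -20, 0, 0]
MUL     -> [57, -20, 0]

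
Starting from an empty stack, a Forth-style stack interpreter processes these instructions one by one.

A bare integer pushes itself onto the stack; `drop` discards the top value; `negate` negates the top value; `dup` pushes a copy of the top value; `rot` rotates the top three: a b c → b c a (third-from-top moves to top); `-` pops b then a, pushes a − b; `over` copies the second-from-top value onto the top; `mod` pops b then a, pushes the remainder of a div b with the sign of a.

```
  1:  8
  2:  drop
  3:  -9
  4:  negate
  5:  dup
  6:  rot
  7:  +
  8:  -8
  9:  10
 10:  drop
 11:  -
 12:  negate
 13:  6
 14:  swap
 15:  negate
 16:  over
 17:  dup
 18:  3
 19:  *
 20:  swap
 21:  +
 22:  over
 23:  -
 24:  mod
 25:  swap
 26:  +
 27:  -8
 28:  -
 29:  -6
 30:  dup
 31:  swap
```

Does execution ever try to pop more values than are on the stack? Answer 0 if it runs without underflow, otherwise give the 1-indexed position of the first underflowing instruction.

6

8      → [8]
drop   → []
-9     → [-9]
negate → [9]
dup    → [9, 9]
rot  — needs 3 operands, stack has 2 → underflow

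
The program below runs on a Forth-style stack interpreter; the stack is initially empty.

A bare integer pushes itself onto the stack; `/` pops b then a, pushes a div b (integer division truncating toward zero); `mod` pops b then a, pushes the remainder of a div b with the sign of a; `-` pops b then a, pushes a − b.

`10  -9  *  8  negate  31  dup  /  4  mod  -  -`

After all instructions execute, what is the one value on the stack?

10     : 10
-9     : 10 -9
*      : -90
8      : -90 8
negate : -90 -8
31     : -90 -8 31
dup    : -90 -8 31 31
/      : -90 -8 1
4      : -90 -8 1 4
mod    : -90 -8 1
-      : -90 -9
-      : -81

-81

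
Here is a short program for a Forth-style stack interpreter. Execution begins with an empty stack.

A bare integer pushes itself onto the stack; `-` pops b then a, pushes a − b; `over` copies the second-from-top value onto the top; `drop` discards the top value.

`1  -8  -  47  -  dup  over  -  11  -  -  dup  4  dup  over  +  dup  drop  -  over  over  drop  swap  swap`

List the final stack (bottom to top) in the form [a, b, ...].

1    → 1
-8   → 1 -8
-    → 9
47   → 9 47
-    → -38
dup  → -38 -38
over → -38 -38 -38
-    → -38 0
11   → -38 0 11
-    → -38 -11
-    → -27
dup  → -27 -27
4    → -27 -27 4
dup  → -27 -27 4 4
over → -27 -27 4 4 4
+    → -27 -27 4 8
dup  → -27 -27 4 8 8
drop → -27 -27 4 8
-    → -27 -27 -4
over → -27 -27 -4 -27
over → -27 -27 -4 -27 -4
drop → -27 -27 -4 -27
swap → -27 -27 -27 -4
swap → -27 -27 -4 -27

[-27, -27, -4, -27]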